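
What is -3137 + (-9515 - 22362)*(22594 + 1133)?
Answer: -756348716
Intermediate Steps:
-3137 + (-9515 - 22362)*(22594 + 1133) = -3137 - 31877*23727 = -3137 - 756345579 = -756348716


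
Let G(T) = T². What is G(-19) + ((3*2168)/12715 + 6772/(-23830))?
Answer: 10945132479/30299845 ≈ 361.23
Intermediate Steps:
G(-19) + ((3*2168)/12715 + 6772/(-23830)) = (-19)² + ((3*2168)/12715 + 6772/(-23830)) = 361 + (6504*(1/12715) + 6772*(-1/23830)) = 361 + (6504/12715 - 3386/11915) = 361 + 6888434/30299845 = 10945132479/30299845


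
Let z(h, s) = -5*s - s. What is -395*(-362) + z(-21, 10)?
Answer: 142930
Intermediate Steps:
z(h, s) = -6*s
-395*(-362) + z(-21, 10) = -395*(-362) - 6*10 = 142990 - 60 = 142930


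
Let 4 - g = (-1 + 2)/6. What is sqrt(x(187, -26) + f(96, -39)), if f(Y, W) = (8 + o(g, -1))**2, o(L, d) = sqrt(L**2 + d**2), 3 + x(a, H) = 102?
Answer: sqrt(6433 + 96*sqrt(565))/6 ≈ 15.559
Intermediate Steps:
g = 23/6 (g = 4 - (-1 + 2)/6 = 4 - 1/6 = 23/6 ≈ 3.8333)
x(a, H) = 99 (x(a, H) = -3 + 102 = 99)
f(Y, W) = (8 + sqrt(565)/6)**2 (f(Y, W) = (8 + sqrt((23/6)**2 + (-1)**2))**2 = (8 + sqrt(529/36 + 1))**2 = (8 + sqrt(565/36))**2 = (8 + sqrt(565)/6)**2)
sqrt(x(187, -26) + f(96, -39)) = sqrt(99 + (48 + sqrt(565))**2/36)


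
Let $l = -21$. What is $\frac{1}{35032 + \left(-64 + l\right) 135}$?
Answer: $\frac{1}{23557} \approx 4.245 \cdot 10^{-5}$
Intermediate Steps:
$\frac{1}{35032 + \left(-64 + l\right) 135} = \frac{1}{35032 + \left(-64 - 21\right) 135} = \frac{1}{35032 - 11475} = \frac{1}{23557}$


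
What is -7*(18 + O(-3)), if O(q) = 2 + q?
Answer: -119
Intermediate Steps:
-7*(18 + O(-3)) = -7*(18 + (2 - 3)) = -7*(18 - 1) = -7*17 = -119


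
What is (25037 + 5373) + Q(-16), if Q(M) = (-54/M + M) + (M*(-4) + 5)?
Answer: 243731/8 ≈ 30466.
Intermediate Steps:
Q(M) = 5 - 54/M - 3*M (Q(M) = (M - 54/M) + (-4*M + 5) = (M - 54/M) + (5 - 4*M) = 5 - 54/M - 3*M)
(25037 + 5373) + Q(-16) = (25037 + 5373) + (5 - 54/(-16) - 3*(-16)) = 30410 + (5 - 54*(-1/16) + 48) = 30410 + (5 + 27/8 + 48) = 30410 + 451/8 = 243731/8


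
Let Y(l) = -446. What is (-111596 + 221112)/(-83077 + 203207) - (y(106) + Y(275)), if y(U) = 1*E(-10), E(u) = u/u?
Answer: 26783683/60065 ≈ 445.91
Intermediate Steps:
E(u) = 1
y(U) = 1 (y(U) = 1*1 = 1)
(-111596 + 221112)/(-83077 + 203207) - (y(106) + Y(275)) = (-111596 + 221112)/(-83077 + 203207) - (1 - 446) = 109516/120130 - 1*(-445) = 109516*(1/120130) + 445 = 54758/60065 + 445 = 26783683/60065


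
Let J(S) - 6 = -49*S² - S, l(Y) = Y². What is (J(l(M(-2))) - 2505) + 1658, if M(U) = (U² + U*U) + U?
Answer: -64381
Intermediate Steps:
M(U) = U + 2*U² (M(U) = (U² + U²) + U = 2*U² + U = U + 2*U²)
J(S) = 6 - S - 49*S² (J(S) = 6 + (-49*S² - S) = 6 + (-S - 49*S²) = 6 - S - 49*S²)
(J(l(M(-2))) - 2505) + 1658 = ((6 - (-2*(1 + 2*(-2)))² - 49*16*(1 + 2*(-2))⁴) - 2505) + 1658 = ((6 - (-2*(1 - 4))² - 49*16*(1 - 4)⁴) - 2505) + 1658 = ((6 - (-2*(-3))² - 49*((-2*(-3))²)²) - 2505) + 1658 = ((6 - 1*6² - 49*(6²)²) - 2505) + 1658 = ((6 - 1*36 - 49*36²) - 2505) + 1658 = ((6 - 36 - 49*1296) - 2505) + 1658 = ((6 - 36 - 63504) - 2505) + 1658 = (-63534 - 2505) + 1658 = -66039 + 1658 = -64381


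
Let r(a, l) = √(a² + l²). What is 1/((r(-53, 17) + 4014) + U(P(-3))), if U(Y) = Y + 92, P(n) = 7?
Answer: 4113/16913671 - √3098/16913671 ≈ 0.00023989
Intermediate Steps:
U(Y) = 92 + Y
1/((r(-53, 17) + 4014) + U(P(-3))) = 1/((√((-53)² + 17²) + 4014) + (92 + 7)) = 1/((√(2809 + 289) + 4014) + 99) = 1/((√3098 + 4014) + 99) = 1/((4014 + √3098) + 99) = 1/(4113 + √3098)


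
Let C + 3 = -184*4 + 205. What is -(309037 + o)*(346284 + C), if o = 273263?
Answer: -201330225000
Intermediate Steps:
C = -534 (C = -3 + (-184*4 + 205) = -3 + (-736 + 205) = -3 - 531 = -534)
-(309037 + o)*(346284 + C) = -(309037 + 273263)*(346284 - 534) = -582300*345750 = -1*201330225000 = -201330225000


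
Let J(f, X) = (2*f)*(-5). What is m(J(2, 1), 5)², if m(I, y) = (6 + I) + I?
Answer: 1156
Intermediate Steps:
J(f, X) = -10*f
m(I, y) = 6 + 2*I
m(J(2, 1), 5)² = (6 + 2*(-10*2))² = (6 + 2*(-20))² = (6 - 40)² = (-34)² = 1156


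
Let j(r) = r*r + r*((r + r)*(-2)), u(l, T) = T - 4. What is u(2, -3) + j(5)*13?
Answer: -982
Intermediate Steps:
u(l, T) = -4 + T
j(r) = -3*r² (j(r) = r² + r*((2*r)*(-2)) = r² + r*(-4*r) = r² - 4*r² = -3*r²)
u(2, -3) + j(5)*13 = (-4 - 3) - 3*5²*13 = -7 - 3*25*13 = -7 - 75*13 = -7 - 975 = -982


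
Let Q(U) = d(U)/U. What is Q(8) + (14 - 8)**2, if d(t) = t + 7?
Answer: 303/8 ≈ 37.875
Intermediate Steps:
d(t) = 7 + t
Q(U) = (7 + U)/U
Q(8) + (14 - 8)**2 = (7 + 8)/8 + (14 - 8)**2 = (1/8)*15 + 6**2 = 15/8 + 36 = 303/8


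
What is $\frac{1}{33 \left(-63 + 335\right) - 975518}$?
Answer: $- \frac{1}{966542} \approx -1.0346 \cdot 10^{-6}$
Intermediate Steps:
$\frac{1}{33 \left(-63 + 335\right) - 975518} = \frac{1}{33 \cdot 272 - 975518} = \frac{1}{8976 - 975518} = \frac{1}{-966542} = - \frac{1}{966542}$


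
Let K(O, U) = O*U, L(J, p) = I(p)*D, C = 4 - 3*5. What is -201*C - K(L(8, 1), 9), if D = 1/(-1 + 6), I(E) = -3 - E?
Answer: 11091/5 ≈ 2218.2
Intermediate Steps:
D = ⅕ (D = 1/5 = ⅕ ≈ 0.20000)
C = -11 (C = 4 - 1*15 = 4 - 15 = -11)
L(J, p) = -⅗ - p/5 (L(J, p) = (-3 - p)*(⅕) = -⅗ - p/5)
-201*C - K(L(8, 1), 9) = -201*(-11) - (-⅗ - ⅕*1)*9 = 2211 - (-⅗ - ⅕)*9 = 2211 - (-4)*9/5 = 2211 - 1*(-36/5) = 2211 + 36/5 = 11091/5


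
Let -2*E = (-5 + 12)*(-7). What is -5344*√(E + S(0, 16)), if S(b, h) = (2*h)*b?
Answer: -18704*√2 ≈ -26451.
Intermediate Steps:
S(b, h) = 2*b*h
E = 49/2 (E = -(-5 + 12)*(-7)/2 = -7*(-7)/2 = -½*(-49) = 49/2 ≈ 24.500)
-5344*√(E + S(0, 16)) = -5344*√(49/2 + 2*0*16) = -5344*√(49/2 + 0) = -18704*√2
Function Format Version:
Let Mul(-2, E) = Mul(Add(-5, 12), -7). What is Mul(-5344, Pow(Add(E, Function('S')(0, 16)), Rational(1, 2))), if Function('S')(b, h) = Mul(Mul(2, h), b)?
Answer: Mul(-18704, Pow(2, Rational(1, 2))) ≈ -26451.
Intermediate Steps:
Function('S')(b, h) = Mul(2, b, h)
E = Rational(49, 2) (E = Mul(Rational(-1, 2), Mul(Add(-5, 12), -7)) = Mul(Rational(-1, 2), Mul(7, -7)) = Mul(Rational(-1, 2), -49) = Rational(49, 2) ≈ 24.500)
Mul(-5344, Pow(Add(E, Function('S')(0, 16)), Rational(1, 2))) = Mul(-5344, Pow(Add(Rational(49, 2), Mul(2, 0, 16)), Rational(1, 2))) = Mul(-5344, Pow(Add(Rational(49, 2), 0), Rational(1, 2))) = Mul(-5344, Pow(Rational(49, 2), Rational(1, 2))) = Mul(-5344, Mul(Rational(7, 2), Pow(2, Rational(1, 2)))) = Mul(-18704, Pow(2, Rational(1, 2)))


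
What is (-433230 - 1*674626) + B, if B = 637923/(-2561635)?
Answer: -2837923342483/2561635 ≈ -1.1079e+6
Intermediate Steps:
B = -637923/2561635 (B = 637923*(-1/2561635) = -637923/2561635 ≈ -0.24903)
(-433230 - 1*674626) + B = (-433230 - 1*674626) - 637923/2561635 = (-433230 - 674626) - 637923/2561635 = -1107856 - 637923/2561635 = -2837923342483/2561635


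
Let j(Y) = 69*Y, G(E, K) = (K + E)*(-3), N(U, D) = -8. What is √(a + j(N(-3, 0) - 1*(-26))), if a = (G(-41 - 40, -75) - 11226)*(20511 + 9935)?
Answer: I*√327536826 ≈ 18098.0*I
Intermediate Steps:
G(E, K) = -3*E - 3*K (G(E, K) = (E + K)*(-3) = -3*E - 3*K)
a = -327538068 (a = ((-3*(-41 - 40) - 3*(-75)) - 11226)*(20511 + 9935) = ((-3*(-81) + 225) - 11226)*30446 = ((243 + 225) - 11226)*30446 = (468 - 11226)*30446 = -10758*30446 = -327538068)
√(a + j(N(-3, 0) - 1*(-26))) = √(-327538068 + 69*(-8 - 1*(-26))) = √(-327538068 + 69*(-8 + 26)) = √(-327538068 + 69*18) = √(-327538068 + 1242) = √(-327536826) = I*√327536826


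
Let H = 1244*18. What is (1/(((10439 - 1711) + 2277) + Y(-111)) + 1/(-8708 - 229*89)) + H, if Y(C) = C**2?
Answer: 15193644079251/678530014 ≈ 22392.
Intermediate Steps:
H = 22392
(1/(((10439 - 1711) + 2277) + Y(-111)) + 1/(-8708 - 229*89)) + H = (1/(((10439 - 1711) + 2277) + (-111)**2) + 1/(-8708 - 229*89)) + 22392 = (1/((8728 + 2277) + 12321) + 1/(-8708 - 20381)) + 22392 = (1/(11005 + 12321) + 1/(-29089)) + 22392 = (1/23326 - 1/29089) + 22392 = 5763/678530014 + 22392 = 15193644079251/678530014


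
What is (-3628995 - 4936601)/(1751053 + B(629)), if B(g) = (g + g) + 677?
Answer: -2141399/438247 ≈ -4.8863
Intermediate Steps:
B(g) = 677 + 2*g (B(g) = 2*g + 677 = 677 + 2*g)
(-3628995 - 4936601)/(1751053 + B(629)) = (-3628995 - 4936601)/(1751053 + (677 + 2*629)) = -8565596/(1751053 + (677 + 1258)) = -8565596/(1751053 + 1935) = -8565596/1752988 = -8565596*1/1752988 = -2141399/438247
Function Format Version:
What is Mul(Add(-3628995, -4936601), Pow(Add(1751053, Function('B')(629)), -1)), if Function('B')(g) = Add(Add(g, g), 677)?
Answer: Rational(-2141399, 438247) ≈ -4.8863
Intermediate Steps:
Function('B')(g) = Add(677, Mul(2, g)) (Function('B')(g) = Add(Mul(2, g), 677) = Add(677, Mul(2, g)))
Mul(Add(-3628995, -4936601), Pow(Add(1751053, Function('B')(629)), -1)) = Mul(Add(-3628995, -4936601), Pow(Add(1751053, Add(677, Mul(2, 629))), -1)) = Mul(-8565596, Pow(Add(1751053, Add(677, 1258)), -1)) = Mul(-8565596, Pow(Add(1751053, 1935), -1)) = Mul(-8565596, Pow(1752988, -1)) = Mul(-8565596, Rational(1, 1752988)) = Rational(-2141399, 438247)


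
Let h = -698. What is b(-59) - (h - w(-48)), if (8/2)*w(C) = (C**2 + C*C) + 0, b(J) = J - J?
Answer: 1850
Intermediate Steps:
b(J) = 0
w(C) = C**2/2 (w(C) = ((C**2 + C*C) + 0)/4 = ((C**2 + C**2) + 0)/4 = (2*C**2 + 0)/4 = (2*C**2)/4 = C**2/2)
b(-59) - (h - w(-48)) = 0 - (-698 - (-48)**2/2) = 0 - (-698 - 2304/2) = 0 - (-698 - 1*1152) = 0 - (-698 - 1152) = 0 - 1*(-1850) = 0 + 1850 = 1850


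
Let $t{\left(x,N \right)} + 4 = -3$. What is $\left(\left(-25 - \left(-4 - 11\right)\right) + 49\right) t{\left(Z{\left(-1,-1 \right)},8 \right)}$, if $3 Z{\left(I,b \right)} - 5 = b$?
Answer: $-273$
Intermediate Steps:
$Z{\left(I,b \right)} = \frac{5}{3} + \frac{b}{3}$
$t{\left(x,N \right)} = -7$ ($t{\left(x,N \right)} = -4 - 3 = -7$)
$\left(\left(-25 - \left(-4 - 11\right)\right) + 49\right) t{\left(Z{\left(-1,-1 \right)},8 \right)} = \left(\left(-25 - \left(-4 - 11\right)\right) + 49\right) \left(-7\right) = \left(\left(-25 - -15\right) + 49\right) \left(-7\right) = \left(\left(-25 + 15\right) + 49\right) \left(-7\right) = \left(-10 + 49\right) \left(-7\right) = 39 \left(-7\right) = -273$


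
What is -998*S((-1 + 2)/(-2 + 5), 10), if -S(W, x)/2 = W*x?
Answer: 19960/3 ≈ 6653.3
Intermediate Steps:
S(W, x) = -2*W*x
-998*S((-1 + 2)/(-2 + 5), 10) = -(-1996)*(-1 + 2)/(-2 + 5)*10 = -(-1996)*1/3*10 = -(-1996)*1*(⅓)*10 = -(-1996)*10/3 = -998*(-20/3) = 19960/3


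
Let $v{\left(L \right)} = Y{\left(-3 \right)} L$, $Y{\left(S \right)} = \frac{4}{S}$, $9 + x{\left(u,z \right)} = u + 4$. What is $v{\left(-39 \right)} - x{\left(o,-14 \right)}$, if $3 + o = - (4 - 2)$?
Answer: $62$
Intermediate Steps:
$o = -5$ ($o = -3 - \left(4 - 2\right) = -3 - 2 = -5$)
$x{\left(u,z \right)} = -5 + u$ ($x{\left(u,z \right)} = -9 + \left(u + 4\right) = -9 + \left(4 + u\right) = -5 + u$)
$v{\left(L \right)} = - \frac{4 L}{3}$ ($v{\left(L \right)} = \frac{4}{-3} L = 4 \left(- \frac{1}{3}\right) L = - \frac{4 L}{3}$)
$v{\left(-39 \right)} - x{\left(o,-14 \right)} = \left(- \frac{4}{3}\right) \left(-39\right) - \left(-5 - 5\right) = 52 - -10 = 52 + 10 = 62$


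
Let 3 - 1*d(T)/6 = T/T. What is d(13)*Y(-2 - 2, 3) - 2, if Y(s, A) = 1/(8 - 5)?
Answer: 2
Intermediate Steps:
Y(s, A) = ⅓ (Y(s, A) = 1/3 = ⅓)
d(T) = 12 (d(T) = 18 - 6*T/T = 18 - 6*1 = 18 - 6 = 12)
d(13)*Y(-2 - 2, 3) - 2 = 12*(⅓) - 2 = 4 - 2 = 2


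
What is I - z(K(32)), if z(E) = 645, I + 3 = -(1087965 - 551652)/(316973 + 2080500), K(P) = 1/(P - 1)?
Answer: -1554098817/2397473 ≈ -648.22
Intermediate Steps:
K(P) = 1/(-1 + P)
I = -7728732/2397473 (I = -3 - (1087965 - 551652)/(316973 + 2080500) = -3 - 536313/2397473 = -7728732/2397473 ≈ -3.2237)
I - z(K(32)) = -7728732/2397473 - 1*645 = -7728732/2397473 - 645 = -1554098817/2397473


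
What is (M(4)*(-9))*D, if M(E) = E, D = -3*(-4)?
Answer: -432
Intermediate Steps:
D = 12
(M(4)*(-9))*D = (4*(-9))*12 = -36*12 = -432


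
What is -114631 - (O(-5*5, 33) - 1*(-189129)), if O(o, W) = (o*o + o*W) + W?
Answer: -303593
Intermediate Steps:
O(o, W) = W + o² + W*o (O(o, W) = (o² + W*o) + W = W + o² + W*o)
-114631 - (O(-5*5, 33) - 1*(-189129)) = -114631 - ((33 + (-5*5)² + 33*(-5*5)) - 1*(-189129)) = -114631 - ((33 + (-25)² + 33*(-25)) + 189129) = -114631 - ((33 + 625 - 825) + 189129) = -114631 - (-167 + 189129) = -114631 - 1*188962 = -114631 - 188962 = -303593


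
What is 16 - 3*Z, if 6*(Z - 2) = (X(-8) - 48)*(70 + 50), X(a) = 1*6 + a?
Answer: 3010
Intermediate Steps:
X(a) = 6 + a
Z = -998 (Z = 2 + (((6 - 8) - 48)*(70 + 50))/6 = 2 + ((-2 - 48)*120)/6 = 2 + (-50*120)/6 = 2 + (1/6)*(-6000) = 2 - 1000 = -998)
16 - 3*Z = 16 - 3*(-998) = 16 + 2994 = 3010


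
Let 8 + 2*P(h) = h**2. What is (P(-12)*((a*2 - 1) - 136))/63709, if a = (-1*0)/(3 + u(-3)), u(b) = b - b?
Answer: -9316/63709 ≈ -0.14623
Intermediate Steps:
u(b) = 0
P(h) = -4 + h**2/2
a = 0 (a = (-1*0)/(3 + 0) = 0/3 = (1/3)*0 = 0)
(P(-12)*((a*2 - 1) - 136))/63709 = ((-4 + (1/2)*(-12)**2)*((0*2 - 1) - 136))/63709 = ((-4 + (1/2)*144)*((0 - 1) - 136))*(1/63709) = ((-4 + 72)*(-1 - 136))*(1/63709) = (68*(-137))*(1/63709) = -9316*1/63709 = -9316/63709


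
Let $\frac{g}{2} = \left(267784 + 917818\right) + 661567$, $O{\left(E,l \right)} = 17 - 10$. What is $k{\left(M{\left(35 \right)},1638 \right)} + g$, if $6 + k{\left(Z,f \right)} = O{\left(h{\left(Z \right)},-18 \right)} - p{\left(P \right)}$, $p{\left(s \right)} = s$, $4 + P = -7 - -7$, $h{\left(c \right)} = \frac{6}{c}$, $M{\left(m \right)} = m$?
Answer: $3694343$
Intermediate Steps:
$O{\left(E,l \right)} = 7$
$P = -4$ ($P = -4 - 0 = -4 + \left(-7 + 7\right) = -4 + 0 = -4$)
$k{\left(Z,f \right)} = 5$ ($k{\left(Z,f \right)} = -6 + \left(7 - -4\right) = -6 + \left(7 + 4\right) = -6 + 11 = 5$)
$g = 3694338$ ($g = 2 \left(\left(267784 + 917818\right) + 661567\right) = 2 \left(1185602 + 661567\right) = 2 \cdot 1847169 = 3694338$)
$k{\left(M{\left(35 \right)},1638 \right)} + g = 5 + 3694338 = 3694343$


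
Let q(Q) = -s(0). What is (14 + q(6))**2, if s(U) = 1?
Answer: 169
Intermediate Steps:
q(Q) = -1 (q(Q) = -1*1 = -1)
(14 + q(6))**2 = (14 - 1)**2 = 13**2 = 169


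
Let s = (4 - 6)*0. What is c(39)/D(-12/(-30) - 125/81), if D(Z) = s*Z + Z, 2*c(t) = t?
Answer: -15795/926 ≈ -17.057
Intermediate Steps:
s = 0 (s = -2*0 = 0)
c(t) = t/2
D(Z) = Z (D(Z) = 0*Z + Z = 0 + Z = Z)
c(39)/D(-12/(-30) - 125/81) = ((½)*39)/(-12/(-30) - 125/81) = 39/(2*(-12*(-1/30) - 125*1/81)) = 39/(2*(⅖ - 125/81)) = 39/(2*(-463/405)) = (39/2)*(-405/463) = -15795/926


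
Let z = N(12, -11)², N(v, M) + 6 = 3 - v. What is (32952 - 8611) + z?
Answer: 24566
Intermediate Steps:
N(v, M) = -3 - v (N(v, M) = -6 + (3 - v) = -3 - v)
z = 225 (z = (-3 - 1*12)² = (-3 - 12)² = (-15)² = 225)
(32952 - 8611) + z = (32952 - 8611) + 225 = 24341 + 225 = 24566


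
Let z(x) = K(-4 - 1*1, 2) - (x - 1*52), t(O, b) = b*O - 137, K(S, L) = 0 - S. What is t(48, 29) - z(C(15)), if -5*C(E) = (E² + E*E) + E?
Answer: 1105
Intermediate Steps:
K(S, L) = -S
C(E) = -2*E²/5 - E/5 (C(E) = -((E² + E*E) + E)/5 = -((E² + E²) + E)/5 = -(2*E² + E)/5 = -(E + 2*E²)/5 = -2*E²/5 - E/5)
t(O, b) = -137 + O*b (t(O, b) = O*b - 137 = -137 + O*b)
z(x) = 57 - x (z(x) = -(-4 - 1*1) - (x - 1*52) = -(-4 - 1) - (x - 52) = -1*(-5) - (-52 + x) = 5 + (52 - x) = 57 - x)
t(48, 29) - z(C(15)) = (-137 + 48*29) - (57 - (-1)*15*(1 + 2*15)/5) = (-137 + 1392) - (57 - (-1)*15*(1 + 30)/5) = 1255 - (57 - (-1)*15*31/5) = 1255 - (57 - 1*(-93)) = 1255 - (57 + 93) = 1255 - 1*150 = 1255 - 150 = 1105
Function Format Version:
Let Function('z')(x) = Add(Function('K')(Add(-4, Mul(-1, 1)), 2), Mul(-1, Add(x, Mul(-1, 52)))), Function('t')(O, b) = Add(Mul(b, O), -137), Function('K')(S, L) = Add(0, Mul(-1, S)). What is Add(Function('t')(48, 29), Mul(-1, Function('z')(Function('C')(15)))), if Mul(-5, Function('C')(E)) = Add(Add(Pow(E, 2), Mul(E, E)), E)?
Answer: 1105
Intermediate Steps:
Function('K')(S, L) = Mul(-1, S)
Function('C')(E) = Add(Mul(Rational(-2, 5), Pow(E, 2)), Mul(Rational(-1, 5), E)) (Function('C')(E) = Mul(Rational(-1, 5), Add(Add(Pow(E, 2), Mul(E, E)), E)) = Mul(Rational(-1, 5), Add(Add(Pow(E, 2), Pow(E, 2)), E)) = Mul(Rational(-1, 5), Add(Mul(2, Pow(E, 2)), E)) = Mul(Rational(-1, 5), Add(E, Mul(2, Pow(E, 2)))) = Add(Mul(Rational(-2, 5), Pow(E, 2)), Mul(Rational(-1, 5), E)))
Function('t')(O, b) = Add(-137, Mul(O, b)) (Function('t')(O, b) = Add(Mul(O, b), -137) = Add(-137, Mul(O, b)))
Function('z')(x) = Add(57, Mul(-1, x)) (Function('z')(x) = Add(Mul(-1, Add(-4, Mul(-1, 1))), Mul(-1, Add(x, Mul(-1, 52)))) = Add(Mul(-1, Add(-4, -1)), Mul(-1, Add(x, -52))) = Add(Mul(-1, -5), Mul(-1, Add(-52, x))) = Add(5, Add(52, Mul(-1, x))) = Add(57, Mul(-1, x)))
Add(Function('t')(48, 29), Mul(-1, Function('z')(Function('C')(15)))) = Add(Add(-137, Mul(48, 29)), Mul(-1, Add(57, Mul(-1, Mul(Rational(-1, 5), 15, Add(1, Mul(2, 15))))))) = Add(Add(-137, 1392), Mul(-1, Add(57, Mul(-1, Mul(Rational(-1, 5), 15, Add(1, 30)))))) = Add(1255, Mul(-1, Add(57, Mul(-1, Mul(Rational(-1, 5), 15, 31))))) = Add(1255, Mul(-1, Add(57, Mul(-1, -93)))) = Add(1255, Mul(-1, Add(57, 93))) = Add(1255, Mul(-1, 150)) = Add(1255, -150) = 1105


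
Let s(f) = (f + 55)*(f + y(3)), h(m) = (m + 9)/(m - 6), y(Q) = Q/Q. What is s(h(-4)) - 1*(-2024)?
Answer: 8205/4 ≈ 2051.3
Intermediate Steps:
y(Q) = 1
h(m) = (9 + m)/(-6 + m)
s(f) = (1 + f)*(55 + f) (s(f) = (f + 55)*(f + 1) = (55 + f)*(1 + f) = (1 + f)*(55 + f))
s(h(-4)) - 1*(-2024) = (55 + ((9 - 4)/(-6 - 4))² + 56*((9 - 4)/(-6 - 4))) - 1*(-2024) = (55 + (5/(-10))² + 56*(5/(-10))) + 2024 = (55 + (-⅒*5)² + 56*(-⅒*5)) + 2024 = (55 + (-½)² + 56*(-½)) + 2024 = (55 + ¼ - 28) + 2024 = 109/4 + 2024 = 8205/4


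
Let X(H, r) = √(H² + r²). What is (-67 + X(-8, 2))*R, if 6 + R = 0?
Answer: 402 - 12*√17 ≈ 352.52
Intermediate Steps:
R = -6 (R = -6 + 0 = -6)
(-67 + X(-8, 2))*R = (-67 + √((-8)² + 2²))*(-6) = (-67 + √(64 + 4))*(-6) = (-67 + √68)*(-6) = (-67 + 2*√17)*(-6) = 402 - 12*√17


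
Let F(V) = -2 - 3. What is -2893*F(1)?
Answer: 14465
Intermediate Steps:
F(V) = -5
-2893*F(1) = -2893*(-5) = 14465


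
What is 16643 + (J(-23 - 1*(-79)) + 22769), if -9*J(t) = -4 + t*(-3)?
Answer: 354880/9 ≈ 39431.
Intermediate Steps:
J(t) = 4/9 + t/3 (J(t) = -(-4 + t*(-3))/9 = -(-4 - 3*t)/9 = 4/9 + t/3)
16643 + (J(-23 - 1*(-79)) + 22769) = 16643 + ((4/9 + (-23 - 1*(-79))/3) + 22769) = 16643 + ((4/9 + (-23 + 79)/3) + 22769) = 16643 + ((4/9 + (⅓)*56) + 22769) = 16643 + ((4/9 + 56/3) + 22769) = 16643 + (172/9 + 22769) = 16643 + 205093/9 = 354880/9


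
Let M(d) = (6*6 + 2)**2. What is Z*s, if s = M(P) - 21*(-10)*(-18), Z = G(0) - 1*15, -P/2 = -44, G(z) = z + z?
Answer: 35040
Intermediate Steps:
G(z) = 2*z
P = 88 (P = -2*(-44) = 88)
M(d) = 1444 (M(d) = (36 + 2)**2 = 38**2 = 1444)
Z = -15 (Z = 2*0 - 1*15 = 0 - 15 = -15)
s = -2336 (s = 1444 - 21*(-10)*(-18) = 1444 + 210*(-18) = 1444 - 3780 = -2336)
Z*s = -15*(-2336) = 35040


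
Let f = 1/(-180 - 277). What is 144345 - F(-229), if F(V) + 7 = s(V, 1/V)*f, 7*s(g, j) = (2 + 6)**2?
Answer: 461782112/3199 ≈ 1.4435e+5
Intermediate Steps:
f = -1/457 (f = 1/(-457) = -1/457 ≈ -0.0021882)
s(g, j) = 64/7 (s(g, j) = (2 + 6)**2/7 = (1/7)*8**2 = (1/7)*64 = 64/7)
F(V) = -22457/3199 (F(V) = -7 + (64/7)*(-1/457) = -7 - 64/3199 = -22457/3199)
144345 - F(-229) = 144345 - 1*(-22457/3199) = 144345 + 22457/3199 = 461782112/3199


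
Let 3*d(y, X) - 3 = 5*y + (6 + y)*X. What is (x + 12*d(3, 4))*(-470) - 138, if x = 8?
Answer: -105418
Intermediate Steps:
d(y, X) = 1 + 5*y/3 + X*(6 + y)/3 (d(y, X) = 1 + (5*y + (6 + y)*X)/3 = 1 + (5*y + X*(6 + y))/3 = 1 + (5*y/3 + X*(6 + y)/3) = 1 + 5*y/3 + X*(6 + y)/3)
(x + 12*d(3, 4))*(-470) - 138 = (8 + 12*(1 + 2*4 + (5/3)*3 + (⅓)*4*3))*(-470) - 138 = (8 + 12*(1 + 8 + 5 + 4))*(-470) - 138 = (8 + 12*18)*(-470) - 138 = (8 + 216)*(-470) - 138 = 224*(-470) - 138 = -105280 - 138 = -105418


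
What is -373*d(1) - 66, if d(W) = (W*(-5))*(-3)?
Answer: -5661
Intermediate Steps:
d(W) = 15*W (d(W) = -5*W*(-3) = 15*W)
-373*d(1) - 66 = -5595 - 66 = -5661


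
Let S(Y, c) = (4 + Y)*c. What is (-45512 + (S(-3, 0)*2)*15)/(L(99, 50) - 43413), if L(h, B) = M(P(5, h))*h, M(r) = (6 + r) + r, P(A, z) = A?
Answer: 45512/41829 ≈ 1.0880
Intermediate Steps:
S(Y, c) = c*(4 + Y)
M(r) = 6 + 2*r
L(h, B) = 16*h (L(h, B) = (6 + 2*5)*h = (6 + 10)*h = 16*h)
(-45512 + (S(-3, 0)*2)*15)/(L(99, 50) - 43413) = (-45512 + ((0*(4 - 3))*2)*15)/(16*99 - 43413) = (-45512 + ((0*1)*2)*15)/(1584 - 43413) = (-45512 + (0*2)*15)/(-41829) = (-45512 + 0*15)*(-1/41829) = (-45512 + 0)*(-1/41829) = -45512*(-1/41829) = 45512/41829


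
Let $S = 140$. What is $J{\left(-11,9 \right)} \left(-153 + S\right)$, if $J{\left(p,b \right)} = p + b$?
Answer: $26$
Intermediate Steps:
$J{\left(p,b \right)} = b + p$
$J{\left(-11,9 \right)} \left(-153 + S\right) = \left(9 - 11\right) \left(-153 + 140\right) = \left(-2\right) \left(-13\right) = 26$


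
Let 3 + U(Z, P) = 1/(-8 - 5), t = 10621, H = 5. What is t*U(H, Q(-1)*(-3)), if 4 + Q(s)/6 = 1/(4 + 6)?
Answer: -32680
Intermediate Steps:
Q(s) = -117/5 (Q(s) = -24 + 6/(4 + 6) = -24 + 6/10 = -24 + 6*(⅒) = -24 + ⅗ = -117/5)
U(Z, P) = -40/13 (U(Z, P) = -3 + 1/(-8 - 5) = -3 + 1/(-13) = -3 - 1/13 = -40/13)
t*U(H, Q(-1)*(-3)) = 10621*(-40/13) = -32680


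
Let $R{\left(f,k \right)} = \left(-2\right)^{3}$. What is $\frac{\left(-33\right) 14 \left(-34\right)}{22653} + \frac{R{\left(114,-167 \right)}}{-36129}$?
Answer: $\frac{63077284}{90936693} \approx 0.69364$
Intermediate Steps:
$R{\left(f,k \right)} = -8$
$\frac{\left(-33\right) 14 \left(-34\right)}{22653} + \frac{R{\left(114,-167 \right)}}{-36129} = \frac{\left(-33\right) 14 \left(-34\right)}{22653} - \frac{8}{-36129} = \left(-462\right) \left(-34\right) \frac{1}{22653} - - \frac{8}{36129} = 15708 \cdot \frac{1}{22653} + \frac{8}{36129} = \frac{5236}{7551} + \frac{8}{36129} = \frac{63077284}{90936693}$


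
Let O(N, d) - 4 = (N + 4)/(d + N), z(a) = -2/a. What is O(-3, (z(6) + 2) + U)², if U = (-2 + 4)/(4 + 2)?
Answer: 9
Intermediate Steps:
U = ⅓ (U = 2/6 = 2*(⅙) = ⅓ ≈ 0.33333)
O(N, d) = 4 + (4 + N)/(N + d) (O(N, d) = 4 + (N + 4)/(d + N) = 4 + (4 + N)/(N + d))
O(-3, (z(6) + 2) + U)² = ((4 + 4*((-2/6 + 2) + ⅓) + 5*(-3))/(-3 + ((-2/6 + 2) + ⅓)))² = ((4 + 4*((-2*⅙ + 2) + ⅓) - 15)/(-3 + ((-2*⅙ + 2) + ⅓)))² = ((4 + 4*((-⅓ + 2) + ⅓) - 15)/(-3 + ((-⅓ + 2) + ⅓)))² = ((4 + 4*(5/3 + ⅓) - 15)/(-3 + (5/3 + ⅓)))² = ((4 + 4*2 - 15)/(-3 + 2))² = ((4 + 8 - 15)/(-1))² = (-1*(-3))² = 3² = 9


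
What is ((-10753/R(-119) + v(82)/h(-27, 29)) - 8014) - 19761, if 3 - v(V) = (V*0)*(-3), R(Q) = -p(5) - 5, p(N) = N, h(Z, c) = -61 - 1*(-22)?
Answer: -3470971/130 ≈ -26700.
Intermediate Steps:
h(Z, c) = -39 (h(Z, c) = -61 + 22 = -39)
R(Q) = -10 (R(Q) = -1*5 - 5 = -5 - 5 = -10)
v(V) = 3 (v(V) = 3 - V*0*(-3) = 3 - 0*(-3) = 3 - 1*0 = 3 + 0 = 3)
((-10753/R(-119) + v(82)/h(-27, 29)) - 8014) - 19761 = ((-10753/(-10) + 3/(-39)) - 8014) - 19761 = ((-10753*(-⅒) + 3*(-1/39)) - 8014) - 19761 = ((10753/10 - 1/13) - 8014) - 19761 = (139779/130 - 8014) - 19761 = -902041/130 - 19761 = -3470971/130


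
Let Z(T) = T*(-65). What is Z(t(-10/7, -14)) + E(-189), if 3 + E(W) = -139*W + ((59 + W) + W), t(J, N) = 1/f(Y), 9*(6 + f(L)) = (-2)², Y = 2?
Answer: 259607/10 ≈ 25961.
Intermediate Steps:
f(L) = -50/9 (f(L) = -6 + (⅑)*(-2)² = -6 + (⅑)*4 = -6 + 4/9 = -50/9)
t(J, N) = -9/50 (t(J, N) = 1/(-50/9) = -9/50)
E(W) = 56 - 137*W (E(W) = -3 + (-139*W + ((59 + W) + W)) = -3 + (-139*W + (59 + 2*W)) = -3 + (59 - 137*W) = 56 - 137*W)
Z(T) = -65*T
Z(t(-10/7, -14)) + E(-189) = -65*(-9/50) + (56 - 137*(-189)) = 117/10 + (56 + 25893) = 117/10 + 25949 = 259607/10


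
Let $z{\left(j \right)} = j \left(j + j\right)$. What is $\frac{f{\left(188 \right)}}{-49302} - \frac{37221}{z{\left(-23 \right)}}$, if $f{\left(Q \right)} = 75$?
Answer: $- \frac{152929091}{4346793} \approx -35.182$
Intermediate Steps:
$z{\left(j \right)} = 2 j^{2}$ ($z{\left(j \right)} = j 2 j = 2 j^{2}$)
$\frac{f{\left(188 \right)}}{-49302} - \frac{37221}{z{\left(-23 \right)}} = \frac{75}{-49302} - \frac{37221}{2 \left(-23\right)^{2}} = 75 \left(- \frac{1}{49302}\right) - \frac{37221}{2 \cdot 529} = - \frac{25}{16434} - \frac{37221}{1058} = - \frac{152929091}{4346793}$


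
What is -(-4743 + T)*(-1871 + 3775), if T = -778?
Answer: 10511984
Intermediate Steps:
-(-4743 + T)*(-1871 + 3775) = -(-4743 - 778)*(-1871 + 3775) = -(-5521)*1904 = -1*(-10511984) = 10511984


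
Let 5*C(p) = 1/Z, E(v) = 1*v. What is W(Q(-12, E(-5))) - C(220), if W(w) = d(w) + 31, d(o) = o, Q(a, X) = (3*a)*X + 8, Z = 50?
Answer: 54749/250 ≈ 219.00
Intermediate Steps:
E(v) = v
Q(a, X) = 8 + 3*X*a (Q(a, X) = 3*X*a + 8 = 8 + 3*X*a)
W(w) = 31 + w (W(w) = w + 31 = 31 + w)
C(p) = 1/250 (C(p) = (1/5)/50 = (1/5)*(1/50) = 1/250)
W(Q(-12, E(-5))) - C(220) = (31 + (8 + 3*(-5)*(-12))) - 1*1/250 = (31 + (8 + 180)) - 1/250 = (31 + 188) - 1/250 = 219 - 1/250 = 54749/250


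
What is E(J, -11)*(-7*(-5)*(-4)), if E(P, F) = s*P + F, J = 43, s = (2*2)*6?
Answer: -142940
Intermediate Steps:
s = 24 (s = 4*6 = 24)
E(P, F) = F + 24*P (E(P, F) = 24*P + F = F + 24*P)
E(J, -11)*(-7*(-5)*(-4)) = (-11 + 24*43)*(-7*(-5)*(-4)) = (-11 + 1032)*(35*(-4)) = 1021*(-140) = -142940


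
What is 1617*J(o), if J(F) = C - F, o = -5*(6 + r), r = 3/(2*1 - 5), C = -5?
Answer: 32340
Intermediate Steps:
r = -1 (r = 3/(2 - 5) = 3/(-3) = 3*(-1/3) = -1)
o = -25 (o = -5*(6 - 1) = -5*5 = -25)
J(F) = -5 - F
1617*J(o) = 1617*(-5 - 1*(-25)) = 1617*(-5 + 25) = 1617*20 = 32340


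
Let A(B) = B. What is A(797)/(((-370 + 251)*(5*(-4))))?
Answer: 797/2380 ≈ 0.33487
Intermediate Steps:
A(797)/(((-370 + 251)*(5*(-4)))) = 797/(((-370 + 251)*(5*(-4)))) = 797/((-119*(-20))) = 797/2380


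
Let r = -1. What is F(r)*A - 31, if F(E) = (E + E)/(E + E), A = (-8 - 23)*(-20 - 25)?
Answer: 1364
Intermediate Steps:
A = 1395 (A = -31*(-45) = 1395)
F(E) = 1 (F(E) = (2*E)/((2*E)) = (2*E)*(1/(2*E)) = 1)
F(r)*A - 31 = 1*1395 - 31 = 1395 - 31 = 1364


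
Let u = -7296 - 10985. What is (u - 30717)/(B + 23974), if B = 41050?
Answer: -24499/32512 ≈ -0.75354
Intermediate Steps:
u = -18281
(u - 30717)/(B + 23974) = (-18281 - 30717)/(41050 + 23974) = -48998/65024 = -48998*1/65024 = -24499/32512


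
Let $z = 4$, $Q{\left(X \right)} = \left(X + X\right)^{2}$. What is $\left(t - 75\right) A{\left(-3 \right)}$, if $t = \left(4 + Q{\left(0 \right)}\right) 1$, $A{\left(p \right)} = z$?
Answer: $-284$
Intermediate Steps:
$Q{\left(X \right)} = 4 X^{2}$ ($Q{\left(X \right)} = \left(2 X\right)^{2} = 4 X^{2}$)
$A{\left(p \right)} = 4$
$t = 4$ ($t = \left(4 + 4 \cdot 0^{2}\right) 1 = \left(4 + 4 \cdot 0\right) 1 = \left(4 + 0\right) 1 = 4 \cdot 1 = 4$)
$\left(t - 75\right) A{\left(-3 \right)} = \left(4 - 75\right) 4 = \left(-71\right) 4 = -284$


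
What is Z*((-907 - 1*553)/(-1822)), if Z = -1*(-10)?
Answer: 7300/911 ≈ 8.0132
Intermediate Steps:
Z = 10
Z*((-907 - 1*553)/(-1822)) = 10*((-907 - 1*553)/(-1822)) = 10*((-907 - 553)*(-1/1822)) = 10*(-1460*(-1/1822)) = 10*(730/911) = 7300/911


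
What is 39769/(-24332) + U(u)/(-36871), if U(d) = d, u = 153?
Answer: -1470045595/897145172 ≈ -1.6386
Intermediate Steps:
39769/(-24332) + U(u)/(-36871) = 39769/(-24332) + 153/(-36871) = 39769*(-1/24332) + 153*(-1/36871) = -39769/24332 - 153/36871 = -1470045595/897145172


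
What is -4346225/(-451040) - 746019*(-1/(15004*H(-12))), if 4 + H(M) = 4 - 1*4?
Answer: -945517127/338370208 ≈ -2.7943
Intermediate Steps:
H(M) = -4 (H(M) = -4 + (4 - 1*4) = -4 + (4 - 4) = -4 + 0 = -4)
-4346225/(-451040) - 746019*(-1/(15004*H(-12))) = -4346225/(-451040) - 746019/(-124*121*(-4)) = -4346225*(-1/451040) - 746019/((-15004*(-4))) = 869245/90208 - 746019/60016 = -945517127/338370208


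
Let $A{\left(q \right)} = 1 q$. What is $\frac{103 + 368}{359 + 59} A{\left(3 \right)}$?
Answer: $\frac{1413}{418} \approx 3.3804$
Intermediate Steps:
$A{\left(q \right)} = q$
$\frac{103 + 368}{359 + 59} A{\left(3 \right)} = \frac{103 + 368}{359 + 59} \cdot 3 = \frac{471}{418} \cdot 3 = \frac{1413}{418}$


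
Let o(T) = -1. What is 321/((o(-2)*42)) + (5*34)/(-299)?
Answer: -34373/4186 ≈ -8.2114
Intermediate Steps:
321/((o(-2)*42)) + (5*34)/(-299) = 321/((-1*42)) + (5*34)/(-299) = 321/(-42) + 170*(-1/299) = 321*(-1/42) - 170/299 = -107/14 - 170/299 = -34373/4186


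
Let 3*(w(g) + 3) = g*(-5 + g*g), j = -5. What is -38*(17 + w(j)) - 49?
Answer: 2057/3 ≈ 685.67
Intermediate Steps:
w(g) = -3 + g*(-5 + g²)/3 (w(g) = -3 + (g*(-5 + g*g))/3 = -3 + (g*(-5 + g²))/3 = -3 + g*(-5 + g²)/3)
-38*(17 + w(j)) - 49 = -38*(17 + (-3 - 5/3*(-5) + (⅓)*(-5)³)) - 49 = -38*(17 + (-3 + 25/3 + (⅓)*(-125))) - 49 = -38*(17 + (-3 + 25/3 - 125/3)) - 49 = -38*(17 - 109/3) - 49 = -38*(-58/3) - 49 = 2204/3 - 49 = 2057/3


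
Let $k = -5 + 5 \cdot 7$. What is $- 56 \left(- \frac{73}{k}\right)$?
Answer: $\frac{2044}{15} \approx 136.27$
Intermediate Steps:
$k = 30$ ($k = -5 + 35 = 30$)
$- 56 \left(- \frac{73}{k}\right) = - 56 \left(- \frac{73}{30}\right) = - 56 \left(\left(-73\right) \frac{1}{30}\right) = \left(-56\right) \left(- \frac{73}{30}\right) = \frac{2044}{15}$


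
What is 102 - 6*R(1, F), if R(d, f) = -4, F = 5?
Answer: 126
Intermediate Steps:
102 - 6*R(1, F) = 102 - 6*(-4) = 102 + 24 = 126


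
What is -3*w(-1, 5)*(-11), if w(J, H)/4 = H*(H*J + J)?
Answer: -3960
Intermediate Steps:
w(J, H) = 4*H*(J + H*J) (w(J, H) = 4*(H*(H*J + J)) = 4*(H*(J + H*J)) = 4*H*(J + H*J))
-3*w(-1, 5)*(-11) = -12*5*(-1)*(1 + 5)*(-11) = -12*5*(-1)*6*(-11) = -3*(-120)*(-11) = 360*(-11) = -3960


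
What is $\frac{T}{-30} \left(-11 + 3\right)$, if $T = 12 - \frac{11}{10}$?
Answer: $\frac{218}{75} \approx 2.9067$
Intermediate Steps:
$T = \frac{109}{10}$ ($T = 12 - 11 \cdot \frac{1}{10} = 12 - \frac{11}{10} = \frac{109}{10} \approx 10.9$)
$\frac{T}{-30} \left(-11 + 3\right) = \frac{1}{-30} \cdot \frac{109}{10} \left(-11 + 3\right) = \left(- \frac{1}{30}\right) \frac{109}{10} \left(-8\right) = \left(- \frac{109}{300}\right) \left(-8\right) = \frac{218}{75}$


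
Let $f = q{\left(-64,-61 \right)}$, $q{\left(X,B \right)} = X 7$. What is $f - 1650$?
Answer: $-2098$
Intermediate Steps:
$q{\left(X,B \right)} = 7 X$
$f = -448$ ($f = 7 \left(-64\right) = -448$)
$f - 1650 = -448 - 1650 = -2098$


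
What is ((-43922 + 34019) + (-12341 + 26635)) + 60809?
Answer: 65200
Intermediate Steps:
((-43922 + 34019) + (-12341 + 26635)) + 60809 = (-9903 + 14294) + 60809 = 4391 + 60809 = 65200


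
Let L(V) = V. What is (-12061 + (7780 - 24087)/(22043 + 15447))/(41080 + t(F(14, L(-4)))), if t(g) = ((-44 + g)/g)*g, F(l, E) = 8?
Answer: -19660139/66901720 ≈ -0.29387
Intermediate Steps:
t(g) = -44 + g (t(g) = ((-44 + g)/g)*g = -44 + g)
(-12061 + (7780 - 24087)/(22043 + 15447))/(41080 + t(F(14, L(-4)))) = (-12061 + (7780 - 24087)/(22043 + 15447))/(41080 + (-44 + 8)) = (-12061 - 16307/37490)/(41080 - 36) = (-12061 - 16307*1/37490)/41044 = (-12061 - 709/1630)*(1/41044) = -19660139/1630*1/41044 = -19660139/66901720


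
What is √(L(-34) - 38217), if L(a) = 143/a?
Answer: I*√44183714/34 ≈ 195.5*I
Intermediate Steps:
√(L(-34) - 38217) = √(143/(-34) - 38217) = √(143*(-1/34) - 38217) = √(-143/34 - 38217) = √(-1299521/34) = I*√44183714/34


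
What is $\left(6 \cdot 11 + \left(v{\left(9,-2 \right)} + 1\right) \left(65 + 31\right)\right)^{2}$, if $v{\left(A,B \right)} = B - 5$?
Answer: $260100$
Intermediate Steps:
$v{\left(A,B \right)} = -5 + B$
$\left(6 \cdot 11 + \left(v{\left(9,-2 \right)} + 1\right) \left(65 + 31\right)\right)^{2} = \left(6 \cdot 11 + \left(\left(-5 - 2\right) + 1\right) \left(65 + 31\right)\right)^{2} = \left(66 + \left(-7 + 1\right) 96\right)^{2} = \left(66 - 576\right)^{2} = \left(-510\right)^{2} = 260100$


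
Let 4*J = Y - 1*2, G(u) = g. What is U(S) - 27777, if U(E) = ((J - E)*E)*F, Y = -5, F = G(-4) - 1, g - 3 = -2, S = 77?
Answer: -27777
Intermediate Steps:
g = 1 (g = 3 - 2 = 1)
G(u) = 1
F = 0 (F = 1 - 1 = 0)
J = -7/4 (J = (-5 - 1*2)/4 = (-5 - 2)/4 = (¼)*(-7) = -7/4 ≈ -1.7500)
U(E) = 0 (U(E) = ((-7/4 - E)*E)*0 = (E*(-7/4 - E))*0 = 0)
U(S) - 27777 = 0 - 27777 = -27777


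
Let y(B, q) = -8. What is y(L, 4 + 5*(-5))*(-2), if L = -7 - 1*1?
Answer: 16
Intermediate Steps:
L = -8 (L = -7 - 1 = -8)
y(L, 4 + 5*(-5))*(-2) = -8*(-2) = 16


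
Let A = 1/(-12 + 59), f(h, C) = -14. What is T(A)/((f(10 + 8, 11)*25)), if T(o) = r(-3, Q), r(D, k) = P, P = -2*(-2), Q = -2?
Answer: -2/175 ≈ -0.011429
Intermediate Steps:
P = 4
r(D, k) = 4
A = 1/47 ≈ 0.021277
T(o) = 4
T(A)/((f(10 + 8, 11)*25)) = 4/((-14*25)) = 4/(-350) = 4*(-1/350) = -2/175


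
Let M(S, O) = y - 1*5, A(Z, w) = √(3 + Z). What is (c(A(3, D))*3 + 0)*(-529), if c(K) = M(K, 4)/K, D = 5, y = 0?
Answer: 2645*√6/2 ≈ 3239.4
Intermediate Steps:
M(S, O) = -5 (M(S, O) = 0 - 1*5 = 0 - 5 = -5)
c(K) = -5/K
(c(A(3, D))*3 + 0)*(-529) = (-5/√(3 + 3)*3 + 0)*(-529) = (-5*√6/6*3 + 0)*(-529) = (-5*√6/2 + 0)*(-529) = -5*√6/2*(-529) = 2645*√6/2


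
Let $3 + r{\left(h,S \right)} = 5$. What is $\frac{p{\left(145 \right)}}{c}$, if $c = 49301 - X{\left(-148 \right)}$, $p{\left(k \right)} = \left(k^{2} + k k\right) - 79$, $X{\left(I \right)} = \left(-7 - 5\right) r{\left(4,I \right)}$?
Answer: $\frac{41971}{49325} \approx 0.85091$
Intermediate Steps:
$r{\left(h,S \right)} = 2$ ($r{\left(h,S \right)} = -3 + 5 = 2$)
$X{\left(I \right)} = -24$ ($X{\left(I \right)} = \left(-7 - 5\right) 2 = \left(-12\right) 2 = -24$)
$p{\left(k \right)} = -79 + 2 k^{2}$ ($p{\left(k \right)} = \left(k^{2} + k^{2}\right) - 79 = 2 k^{2} - 79 = -79 + 2 k^{2}$)
$c = 49325$ ($c = 49301 - -24 = 49301 + 24 = 49325$)
$\frac{p{\left(145 \right)}}{c} = \frac{-79 + 2 \cdot 145^{2}}{49325} = \left(-79 + 2 \cdot 21025\right) \frac{1}{49325} = \left(-79 + 42050\right) \frac{1}{49325} = 41971 \cdot \frac{1}{49325} = \frac{41971}{49325}$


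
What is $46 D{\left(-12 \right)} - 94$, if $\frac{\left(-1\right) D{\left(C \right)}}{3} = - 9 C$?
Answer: $-14998$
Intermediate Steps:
$D{\left(C \right)} = 27 C$ ($D{\left(C \right)} = - 3 \left(- 9 C\right) = 27 C$)
$46 D{\left(-12 \right)} - 94 = 46 \cdot 27 \left(-12\right) - 94 = 46 \left(-324\right) - 94 = -14904 - 94 = -14998$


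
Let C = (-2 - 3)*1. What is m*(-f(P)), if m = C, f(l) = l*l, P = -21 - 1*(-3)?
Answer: 1620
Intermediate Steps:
P = -18 (P = -21 + 3 = -18)
f(l) = l²
C = -5 (C = -5*1 = -5)
m = -5
m*(-f(P)) = -(-5)*(-18)² = -(-5)*324 = -5*(-324) = 1620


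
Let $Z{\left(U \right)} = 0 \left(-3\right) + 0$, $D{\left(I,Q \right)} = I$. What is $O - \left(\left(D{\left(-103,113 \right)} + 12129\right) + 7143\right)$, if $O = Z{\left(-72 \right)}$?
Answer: $-19169$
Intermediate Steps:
$Z{\left(U \right)} = 0$ ($Z{\left(U \right)} = 0 + 0 = 0$)
$O = 0$
$O - \left(\left(D{\left(-103,113 \right)} + 12129\right) + 7143\right) = 0 - \left(\left(-103 + 12129\right) + 7143\right) = 0 - \left(12026 + 7143\right) = 0 - 19169 = -19169$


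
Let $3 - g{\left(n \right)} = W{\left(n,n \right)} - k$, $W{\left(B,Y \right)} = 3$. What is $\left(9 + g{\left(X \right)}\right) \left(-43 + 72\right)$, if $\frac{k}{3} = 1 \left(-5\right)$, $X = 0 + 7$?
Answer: $-174$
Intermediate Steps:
$X = 7$
$k = -15$ ($k = 3 \cdot 1 \left(-5\right) = 3 \left(-5\right) = -15$)
$g{\left(n \right)} = -15$ ($g{\left(n \right)} = 3 - \left(3 - -15\right) = 3 - \left(3 + 15\right) = 3 - 18 = -15$)
$\left(9 + g{\left(X \right)}\right) \left(-43 + 72\right) = \left(9 - 15\right) \left(-43 + 72\right) = \left(-6\right) 29 = -174$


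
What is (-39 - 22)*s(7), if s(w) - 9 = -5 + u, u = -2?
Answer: -122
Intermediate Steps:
s(w) = 2 (s(w) = 9 + (-5 - 2) = 9 - 7 = 2)
(-39 - 22)*s(7) = (-39 - 22)*2 = -61*2 = -122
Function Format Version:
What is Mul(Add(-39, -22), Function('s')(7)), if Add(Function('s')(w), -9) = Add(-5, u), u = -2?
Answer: -122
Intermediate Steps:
Function('s')(w) = 2 (Function('s')(w) = Add(9, Add(-5, -2)) = Add(9, -7) = 2)
Mul(Add(-39, -22), Function('s')(7)) = Mul(Add(-39, -22), 2) = Mul(-61, 2) = -122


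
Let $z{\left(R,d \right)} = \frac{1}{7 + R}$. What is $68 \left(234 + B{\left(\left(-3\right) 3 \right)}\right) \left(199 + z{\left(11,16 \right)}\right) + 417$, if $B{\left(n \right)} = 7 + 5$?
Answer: $\frac{9990655}{3} \approx 3.3302 \cdot 10^{6}$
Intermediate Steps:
$B{\left(n \right)} = 12$
$68 \left(234 + B{\left(\left(-3\right) 3 \right)}\right) \left(199 + z{\left(11,16 \right)}\right) + 417 = 68 \left(234 + 12\right) \left(199 + \frac{1}{7 + 11}\right) + 417 = 68 \cdot 246 \left(199 + \frac{1}{18}\right) + 417 = 68 \cdot 246 \cdot \frac{3583}{18} + 417 = 68 \cdot \frac{146903}{3} + 417 = \frac{9989404}{3} + 417 = \frac{9990655}{3}$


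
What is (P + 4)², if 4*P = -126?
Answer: 3025/4 ≈ 756.25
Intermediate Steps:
P = -63/2 (P = (¼)*(-126) = -63/2 ≈ -31.500)
(P + 4)² = (-63/2 + 4)² = (-55/2)² = 3025/4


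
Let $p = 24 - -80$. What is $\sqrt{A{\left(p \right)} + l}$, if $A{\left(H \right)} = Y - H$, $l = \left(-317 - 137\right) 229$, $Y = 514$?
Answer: $2 i \sqrt{25889} \approx 321.8 i$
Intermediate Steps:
$p = 104$ ($p = 24 + 80 = 104$)
$l = -103966$ ($l = \left(-454\right) 229 = -103966$)
$A{\left(H \right)} = 514 - H$
$\sqrt{A{\left(p \right)} + l} = \sqrt{\left(514 - 104\right) - 103966} = \sqrt{410 - 103966} = \sqrt{-103556} = 2 i \sqrt{25889}$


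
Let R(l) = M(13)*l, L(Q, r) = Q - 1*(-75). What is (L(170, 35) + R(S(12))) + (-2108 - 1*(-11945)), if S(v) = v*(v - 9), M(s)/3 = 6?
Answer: 10730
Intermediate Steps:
L(Q, r) = 75 + Q (L(Q, r) = Q + 75 = 75 + Q)
M(s) = 18 (M(s) = 3*6 = 18)
S(v) = v*(-9 + v)
R(l) = 18*l
(L(170, 35) + R(S(12))) + (-2108 - 1*(-11945)) = ((75 + 170) + 18*(12*(-9 + 12))) + (-2108 - 1*(-11945)) = (245 + 18*(12*3)) + (-2108 + 11945) = (245 + 18*36) + 9837 = (245 + 648) + 9837 = 893 + 9837 = 10730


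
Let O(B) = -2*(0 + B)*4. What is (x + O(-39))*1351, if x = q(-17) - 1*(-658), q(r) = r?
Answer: 1287503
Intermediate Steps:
x = 641 (x = -17 - 1*(-658) = -17 + 658 = 641)
O(B) = -8*B (O(B) = -2*B*4 = -8*B)
(x + O(-39))*1351 = (641 - 8*(-39))*1351 = (641 + 312)*1351 = 953*1351 = 1287503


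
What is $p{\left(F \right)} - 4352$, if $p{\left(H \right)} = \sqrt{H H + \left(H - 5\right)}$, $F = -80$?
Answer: $-4352 + \sqrt{6315} \approx -4272.5$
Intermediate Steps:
$p{\left(H \right)} = \sqrt{-5 + H + H^{2}}$ ($p{\left(H \right)} = \sqrt{H^{2} + \left(-5 + H\right)} = \sqrt{-5 + H + H^{2}}$)
$p{\left(F \right)} - 4352 = \sqrt{-5 - 80 + \left(-80\right)^{2}} - 4352 = \sqrt{-5 - 80 + 6400} - 4352 = \sqrt{6315} - 4352 = -4352 + \sqrt{6315}$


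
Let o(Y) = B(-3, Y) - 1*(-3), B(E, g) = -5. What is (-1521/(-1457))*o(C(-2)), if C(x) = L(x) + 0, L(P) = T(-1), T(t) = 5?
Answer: -3042/1457 ≈ -2.0879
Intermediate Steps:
L(P) = 5
C(x) = 5 (C(x) = 5 + 0 = 5)
o(Y) = -2 (o(Y) = -5 - 1*(-3) = -5 + 3 = -2)
(-1521/(-1457))*o(C(-2)) = -1521/(-1457)*(-2) = -1521*(-1/1457)*(-2) = (1521/1457)*(-2) = -3042/1457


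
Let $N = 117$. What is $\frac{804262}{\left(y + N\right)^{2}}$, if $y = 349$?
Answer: $\frac{402131}{108578} \approx 3.7036$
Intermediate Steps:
$\frac{804262}{\left(y + N\right)^{2}} = \frac{804262}{\left(349 + 117\right)^{2}} = \frac{804262}{466^{2}} = \frac{804262}{217156} = 804262 \cdot \frac{1}{217156} = \frac{402131}{108578}$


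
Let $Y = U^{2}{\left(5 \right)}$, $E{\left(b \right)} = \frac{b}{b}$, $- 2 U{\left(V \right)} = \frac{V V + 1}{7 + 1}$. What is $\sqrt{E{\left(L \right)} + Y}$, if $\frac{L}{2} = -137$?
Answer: $\frac{\sqrt{233}}{8} \approx 1.908$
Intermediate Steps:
$L = -274$ ($L = 2 \left(-137\right) = -274$)
$U{\left(V \right)} = - \frac{1}{16} - \frac{V^{2}}{16}$ ($U{\left(V \right)} = - \frac{\left(V V + 1\right) \frac{1}{7 + 1}}{2} = - \frac{\left(V^{2} + 1\right) \frac{1}{8}}{2} = - \frac{\left(1 + V^{2}\right) \frac{1}{8}}{2} = - \frac{\frac{1}{8} + \frac{V^{2}}{8}}{2} = - \frac{1}{16} - \frac{V^{2}}{16}$)
$E{\left(b \right)} = 1$
$Y = \frac{169}{64}$ ($Y = \left(- \frac{1}{16} - \frac{5^{2}}{16}\right)^{2} = \left(- \frac{1}{16} - \frac{25}{16}\right)^{2} = \left(- \frac{13}{8}\right)^{2} = \frac{169}{64} \approx 2.6406$)
$\sqrt{E{\left(L \right)} + Y} = \sqrt{1 + \frac{169}{64}} = \sqrt{\frac{233}{64}} = \frac{\sqrt{233}}{8}$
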